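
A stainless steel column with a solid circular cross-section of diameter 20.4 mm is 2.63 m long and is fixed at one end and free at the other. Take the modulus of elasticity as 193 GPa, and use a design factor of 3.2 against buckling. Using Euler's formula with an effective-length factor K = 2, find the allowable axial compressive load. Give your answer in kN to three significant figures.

I = πd⁴/64 = π×20.4⁴/64 = 8501 mm⁴.
Effective length L_e = KL = 2×2.63 m = 5260 mm.
Euler critical load P_cr = π²EI/L_e² = π²×193000×8501/5260² = 585.3 N.
P_allow = P_cr/n = 585.3/3.2 = 182.9 N.

P_allow = 0.183 kN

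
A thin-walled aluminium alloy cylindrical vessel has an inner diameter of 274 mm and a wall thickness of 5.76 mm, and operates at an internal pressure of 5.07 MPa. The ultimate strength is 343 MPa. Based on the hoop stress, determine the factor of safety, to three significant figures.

n = 2.84

σ_h = pD/(2t) = 5.07×274/(2×5.76) = 120.6 MPa.
n = 343/120.6 = 2.844.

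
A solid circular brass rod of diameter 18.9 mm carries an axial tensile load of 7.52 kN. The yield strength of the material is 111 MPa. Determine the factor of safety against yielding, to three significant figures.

A = πd²/4 = 280.6 mm².
σ = F/A = 7520.0/280.6 = 26.80 MPa.
n = 111/26.80 = 4.141.

n = 4.14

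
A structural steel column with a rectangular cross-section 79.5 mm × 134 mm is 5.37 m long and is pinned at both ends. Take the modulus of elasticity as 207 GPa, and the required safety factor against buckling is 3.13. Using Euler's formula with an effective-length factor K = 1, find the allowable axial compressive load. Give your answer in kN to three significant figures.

Buckling occurs about the weak axis: I_min = h·b³/12 = 134×79.5³/12 = 5.611×10^6 mm⁴ (b = 79.5 mm is the smaller dimension).
Effective length L_e = KL = 1×5.37 m = 5370 mm.
Euler critical load P_cr = π²EI/L_e² = π²×207000×5.611×10^6/5370² = 397500 N.
P_allow = P_cr/n = 397500/3.13 = 127000 N.

P_allow = 127 kN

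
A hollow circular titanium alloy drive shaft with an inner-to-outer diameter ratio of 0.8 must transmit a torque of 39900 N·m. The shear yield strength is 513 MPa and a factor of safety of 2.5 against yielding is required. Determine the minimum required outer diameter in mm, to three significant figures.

τ_allow = 513/2.5 = 205.2 MPa.
For a hollow shaft τ = 16T/[πd_o³(1−k⁴)] with k = 0.8, so 1−k⁴ = 0.5904.
d_o³ = 16T/[π τ_allow (1−k⁴)] = 16×3.9900×10^7/(π×205.2×0.5904) = 1.677×10^6 mm³.
d_o = 118.8 mm.

d_o = 119 mm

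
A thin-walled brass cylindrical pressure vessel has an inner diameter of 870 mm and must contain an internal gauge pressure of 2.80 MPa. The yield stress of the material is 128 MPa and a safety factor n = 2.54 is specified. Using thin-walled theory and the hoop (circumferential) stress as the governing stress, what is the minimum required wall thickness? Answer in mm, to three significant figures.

t = 24.2 mm

σ_allow = 128/2.54 = 50.39 MPa.
Hoop stress σ_h = pD/(2t), so t = pD/(2σ_allow) = 2.80×870/(2×50.39) = 24.17 mm.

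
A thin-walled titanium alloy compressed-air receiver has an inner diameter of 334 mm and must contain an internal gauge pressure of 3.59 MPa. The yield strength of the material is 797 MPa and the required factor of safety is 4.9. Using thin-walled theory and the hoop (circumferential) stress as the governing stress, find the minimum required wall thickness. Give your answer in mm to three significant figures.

t = 3.69 mm

σ_allow = 797/4.9 = 162.7 MPa.
Hoop stress σ_h = pD/(2t), so t = pD/(2σ_allow) = 3.59×334/(2×162.7) = 3.686 mm.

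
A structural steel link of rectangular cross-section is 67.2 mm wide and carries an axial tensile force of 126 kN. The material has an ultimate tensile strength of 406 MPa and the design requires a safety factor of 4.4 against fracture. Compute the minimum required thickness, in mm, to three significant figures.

t = 20.3 mm

σ_allow = 406/4.4 = 92.27 MPa.
Required area A = F/σ_allow = 126000/92.27 = 1366 mm².
t = A/w = 1366/67.2 = 20.32 mm.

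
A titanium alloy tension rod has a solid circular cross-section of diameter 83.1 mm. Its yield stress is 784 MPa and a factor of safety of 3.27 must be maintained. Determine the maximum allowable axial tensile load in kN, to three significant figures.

F_allow = 1300 kN

σ_allow = 784/3.27 = 239.8 MPa.
A = πd²/4 = π×83.1²/4 = 5424 mm².
F_allow = σ_allow × A = 239.8×5424 = 1.300×10^6 N.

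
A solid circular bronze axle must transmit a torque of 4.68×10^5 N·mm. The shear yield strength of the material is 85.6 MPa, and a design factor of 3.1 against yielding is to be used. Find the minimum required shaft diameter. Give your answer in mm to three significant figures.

d = 44.2 mm

Allowable shear stress τ_allow = 85.6/3.1 = 27.61 MPa.
For a solid shaft τ = 16T/(πd³), so d³ = 16T/(π τ_allow) = 16×468000/(π×27.61) = 86320 mm³.
d = (86320)^(1/3) = 44.19 mm.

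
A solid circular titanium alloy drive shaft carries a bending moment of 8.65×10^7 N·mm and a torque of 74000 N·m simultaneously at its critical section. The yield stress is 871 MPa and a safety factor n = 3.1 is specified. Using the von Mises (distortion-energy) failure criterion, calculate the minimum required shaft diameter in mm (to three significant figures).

d = 157 mm

σ_allow = σ_y/n = 871/3.1 = 281.0 MPa.
For a solid shaft σ_b = 32M/(πd³) and τ = 16T/(πd³), so the von Mises stress is σ' = (16/πd³)·√(4M²+3T²).
√(4M²+3T²) = √(4×(8.650×10^7)² + 3×(7.400×10^7)²) = 2.153×10^8 N·mm.
d³ = 16×2.153×10^8/(π×281.0) = 3.903×10^6 mm³.
d = 157.4 mm.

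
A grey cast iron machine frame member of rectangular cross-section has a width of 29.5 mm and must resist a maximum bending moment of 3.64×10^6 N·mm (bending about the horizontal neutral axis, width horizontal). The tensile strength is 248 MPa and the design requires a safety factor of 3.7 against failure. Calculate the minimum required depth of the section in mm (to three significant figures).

h = 105 mm

σ_allow = 248/3.7 = 67.03 MPa.
For a rectangular section σ = 6M/(bh²), so h² = 6M/(b σ_allow) = 6×3640000/(29.5×67.03) = 11050 mm².
h = 105.1 mm.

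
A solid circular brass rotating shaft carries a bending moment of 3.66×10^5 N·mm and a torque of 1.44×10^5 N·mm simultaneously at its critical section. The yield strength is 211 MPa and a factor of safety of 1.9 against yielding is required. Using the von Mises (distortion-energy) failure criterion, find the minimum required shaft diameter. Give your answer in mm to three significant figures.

σ_allow = σ_y/n = 211/1.9 = 111.1 MPa.
For a solid shaft σ_b = 32M/(πd³) and τ = 16T/(πd³), so the von Mises stress is σ' = (16/πd³)·√(4M²+3T²).
√(4M²+3T²) = √(4×(366000)² + 3×(144000)²) = 773300 N·mm.
d³ = 16×773300/(π×111.1) = 35470 mm³.
d = 32.85 mm.

d = 32.9 mm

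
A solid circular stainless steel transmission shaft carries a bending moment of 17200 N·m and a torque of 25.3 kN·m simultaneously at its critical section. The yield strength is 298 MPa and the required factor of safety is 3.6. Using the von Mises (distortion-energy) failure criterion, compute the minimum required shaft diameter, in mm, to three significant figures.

σ_allow = σ_y/n = 298/3.6 = 82.78 MPa.
For a solid shaft σ_b = 32M/(πd³) and τ = 16T/(πd³), so the von Mises stress is σ' = (16/πd³)·√(4M²+3T²).
√(4M²+3T²) = √(4×(1.720×10^7)² + 3×(2.530×10^7)²) = 5.571×10^7 N·mm.
d³ = 16×5.571×10^7/(π×82.78) = 3.428×10^6 mm³.
d = 150.8 mm.

d = 151 mm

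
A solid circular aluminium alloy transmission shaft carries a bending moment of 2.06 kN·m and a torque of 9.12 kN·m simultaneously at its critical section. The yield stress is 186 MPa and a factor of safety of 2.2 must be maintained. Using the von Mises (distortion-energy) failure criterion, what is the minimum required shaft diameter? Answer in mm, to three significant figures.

d = 99.4 mm

σ_allow = σ_y/n = 186/2.2 = 84.55 MPa.
For a solid shaft σ_b = 32M/(πd³) and τ = 16T/(πd³), so the von Mises stress is σ' = (16/πd³)·√(4M²+3T²).
√(4M²+3T²) = √(4×(2.060×10^6)² + 3×(9.120×10^6)²) = 1.632×10^7 N·mm.
d³ = 16×1.632×10^7/(π×84.55) = 983400 mm³.
d = 99.44 mm.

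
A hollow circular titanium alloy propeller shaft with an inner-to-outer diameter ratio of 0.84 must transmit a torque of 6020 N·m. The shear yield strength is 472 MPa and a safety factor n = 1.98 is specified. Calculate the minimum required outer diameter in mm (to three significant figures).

τ_allow = 472/1.98 = 238.4 MPa.
For a hollow shaft τ = 16T/[πd_o³(1−k⁴)] with k = 0.84, so 1−k⁴ = 0.5021.
d_o³ = 16T/[π τ_allow (1−k⁴)] = 16×6020000/(π×238.4×0.5021) = 256100 mm³.
d_o = 63.51 mm.

d_o = 63.5 mm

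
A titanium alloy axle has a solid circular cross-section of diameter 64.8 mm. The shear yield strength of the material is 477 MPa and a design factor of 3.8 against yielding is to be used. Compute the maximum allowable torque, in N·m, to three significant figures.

τ_allow = 477/3.8 = 125.5 MPa.
For a solid shaft T_allow = τ_allow·πd³/16; πd³/16 = π×64.8³/16 = 53430 mm³.
T_allow = 125.5×53430 = 6.706×10^6 N·mm = 6706 N·m.

T_allow = 6710 N·m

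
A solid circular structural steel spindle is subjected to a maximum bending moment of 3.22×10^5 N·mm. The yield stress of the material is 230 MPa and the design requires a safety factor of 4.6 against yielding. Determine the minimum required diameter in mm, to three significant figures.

σ_allow = 230/4.6 = 50.00 MPa.
For a solid circular section σ = 32M/(πd³), so d³ = 32M/(π σ_allow) = 32×322000/(π×50.00) = 65600 mm³.
d = 40.33 mm.

d = 40.3 mm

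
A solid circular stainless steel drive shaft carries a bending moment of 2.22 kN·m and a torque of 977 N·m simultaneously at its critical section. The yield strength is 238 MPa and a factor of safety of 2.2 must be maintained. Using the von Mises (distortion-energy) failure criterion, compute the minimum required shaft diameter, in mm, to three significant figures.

σ_allow = σ_y/n = 238/2.2 = 108.2 MPa.
For a solid shaft σ_b = 32M/(πd³) and τ = 16T/(πd³), so the von Mises stress is σ' = (16/πd³)·√(4M²+3T²).
√(4M²+3T²) = √(4×(2.220×10^6)² + 3×(977000)²) = 4.752×10^6 N·mm.
d³ = 16×4.752×10^6/(π×108.2) = 223700 mm³.
d = 60.70 mm.

d = 60.7 mm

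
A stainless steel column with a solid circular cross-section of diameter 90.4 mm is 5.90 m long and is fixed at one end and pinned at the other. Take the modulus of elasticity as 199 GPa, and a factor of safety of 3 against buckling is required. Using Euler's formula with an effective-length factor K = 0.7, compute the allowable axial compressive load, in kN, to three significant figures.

I = πd⁴/64 = π×90.4⁴/64 = 3.278×10^6 mm⁴.
Effective length L_e = KL = 0.7×5.90 m = 4130 mm.
Euler critical load P_cr = π²EI/L_e² = π²×199000×3.278×10^6/4130² = 377500 N.
P_allow = P_cr/n = 377500/3 = 125800 N.

P_allow = 126 kN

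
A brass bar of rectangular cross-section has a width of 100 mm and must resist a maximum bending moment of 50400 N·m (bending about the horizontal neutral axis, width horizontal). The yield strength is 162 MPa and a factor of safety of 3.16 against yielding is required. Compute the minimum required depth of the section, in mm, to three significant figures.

h = 243 mm

σ_allow = 162/3.16 = 51.27 MPa.
For a rectangular section σ = 6M/(bh²), so h² = 6M/(b σ_allow) = 6×5.0400×10^7/(100×51.27) = 58990 mm².
h = 242.9 mm.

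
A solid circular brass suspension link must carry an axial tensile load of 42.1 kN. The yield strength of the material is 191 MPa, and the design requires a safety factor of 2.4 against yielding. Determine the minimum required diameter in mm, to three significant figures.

d = 26.0 mm

Allowable stress σ_allow = 191/2.4 = 79.58 MPa.
Required area A = F/σ_allow = 42100/79.58 = 529.0 mm².
A = πd²/4 → d = √(4A/π) = 25.95 mm.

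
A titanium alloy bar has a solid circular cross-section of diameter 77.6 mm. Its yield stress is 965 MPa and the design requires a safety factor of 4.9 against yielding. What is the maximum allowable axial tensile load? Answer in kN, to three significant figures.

σ_allow = 965/4.9 = 196.9 MPa.
A = πd²/4 = π×77.6²/4 = 4729 mm².
F_allow = σ_allow × A = 196.9×4729 = 931400 N.

F_allow = 931 kN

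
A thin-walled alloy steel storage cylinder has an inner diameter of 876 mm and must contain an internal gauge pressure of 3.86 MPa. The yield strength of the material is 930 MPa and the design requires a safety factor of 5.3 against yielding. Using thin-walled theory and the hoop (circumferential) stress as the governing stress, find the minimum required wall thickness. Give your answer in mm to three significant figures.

σ_allow = 930/5.3 = 175.5 MPa.
Hoop stress σ_h = pD/(2t), so t = pD/(2σ_allow) = 3.86×876/(2×175.5) = 9.635 mm.

t = 9.64 mm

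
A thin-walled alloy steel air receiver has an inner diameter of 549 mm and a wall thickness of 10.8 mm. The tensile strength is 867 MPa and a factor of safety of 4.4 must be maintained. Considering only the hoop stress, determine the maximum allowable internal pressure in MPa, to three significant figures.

σ_allow = 867/4.4 = 197.0 MPa.
σ_h = pD/(2t) → p_allow = 2σ_allow t/D = 2×197.0×10.8/549 = 7.753 MPa.

p_allow = 7.75 MPa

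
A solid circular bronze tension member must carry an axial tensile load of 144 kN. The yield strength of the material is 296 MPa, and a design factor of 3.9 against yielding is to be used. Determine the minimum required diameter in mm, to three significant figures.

d = 49.1 mm

Allowable stress σ_allow = 296/3.9 = 75.90 MPa.
Required area A = F/σ_allow = 144000/75.90 = 1897 mm².
A = πd²/4 → d = √(4A/π) = 49.15 mm.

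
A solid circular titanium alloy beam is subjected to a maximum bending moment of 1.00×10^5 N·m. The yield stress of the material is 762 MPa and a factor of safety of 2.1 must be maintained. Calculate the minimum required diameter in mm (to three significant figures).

d = 141 mm

σ_allow = 762/2.1 = 362.9 MPa.
For a solid circular section σ = 32M/(πd³), so d³ = 32M/(π σ_allow) = 32×1.0000×10^8/(π×362.9) = 2.807×10^6 mm³.
d = 141.1 mm.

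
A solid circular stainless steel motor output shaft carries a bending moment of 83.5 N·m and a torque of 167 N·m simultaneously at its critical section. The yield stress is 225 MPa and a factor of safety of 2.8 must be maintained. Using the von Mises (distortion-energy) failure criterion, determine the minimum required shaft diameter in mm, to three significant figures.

σ_allow = σ_y/n = 225/2.8 = 80.36 MPa.
For a solid shaft σ_b = 32M/(πd³) and τ = 16T/(πd³), so the von Mises stress is σ' = (16/πd³)·√(4M²+3T²).
√(4M²+3T²) = √(4×(83500)² + 3×(167000)²) = 334000 N·mm.
d³ = 16×334000/(π×80.36) = 21170 mm³.
d = 27.66 mm.

d = 27.7 mm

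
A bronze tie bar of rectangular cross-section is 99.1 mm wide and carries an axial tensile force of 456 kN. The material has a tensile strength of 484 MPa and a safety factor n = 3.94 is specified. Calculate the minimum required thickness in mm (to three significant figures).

t = 37.5 mm

σ_allow = 484/3.94 = 122.8 MPa.
Required area A = F/σ_allow = 456000/122.8 = 3712 mm².
t = A/w = 3712/99.1 = 37.46 mm.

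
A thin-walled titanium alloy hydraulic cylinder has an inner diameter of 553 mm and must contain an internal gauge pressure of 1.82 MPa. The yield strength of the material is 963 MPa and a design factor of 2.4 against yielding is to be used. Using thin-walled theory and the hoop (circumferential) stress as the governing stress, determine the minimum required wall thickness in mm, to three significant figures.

t = 1.25 mm

σ_allow = 963/2.4 = 401.2 MPa.
Hoop stress σ_h = pD/(2t), so t = pD/(2σ_allow) = 1.82×553/(2×401.2) = 1.254 mm.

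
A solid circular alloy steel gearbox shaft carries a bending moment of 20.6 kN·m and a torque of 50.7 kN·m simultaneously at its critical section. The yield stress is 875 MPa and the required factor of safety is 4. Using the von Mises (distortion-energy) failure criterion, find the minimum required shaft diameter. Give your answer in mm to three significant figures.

σ_allow = σ_y/n = 875/4 = 218.8 MPa.
For a solid shaft σ_b = 32M/(πd³) and τ = 16T/(πd³), so the von Mises stress is σ' = (16/πd³)·√(4M²+3T²).
√(4M²+3T²) = √(4×(2.060×10^7)² + 3×(5.070×10^7)²) = 9.700×10^7 N·mm.
d³ = 16×9.700×10^7/(π×218.8) = 2.258×10^6 mm³.
d = 131.2 mm.

d = 131 mm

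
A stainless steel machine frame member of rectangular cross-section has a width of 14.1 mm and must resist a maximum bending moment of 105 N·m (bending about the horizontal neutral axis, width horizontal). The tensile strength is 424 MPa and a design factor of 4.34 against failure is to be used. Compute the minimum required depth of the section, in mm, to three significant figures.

h = 21.4 mm

σ_allow = 424/4.34 = 97.70 MPa.
For a rectangular section σ = 6M/(bh²), so h² = 6M/(b σ_allow) = 6×105000/(14.1×97.70) = 457.3 mm².
h = 21.39 mm.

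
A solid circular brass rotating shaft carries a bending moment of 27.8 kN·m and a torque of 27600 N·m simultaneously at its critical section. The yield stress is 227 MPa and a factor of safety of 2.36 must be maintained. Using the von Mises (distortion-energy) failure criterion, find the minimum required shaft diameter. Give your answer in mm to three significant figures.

σ_allow = σ_y/n = 227/2.36 = 96.19 MPa.
For a solid shaft σ_b = 32M/(πd³) and τ = 16T/(πd³), so the von Mises stress is σ' = (16/πd³)·√(4M²+3T²).
√(4M²+3T²) = √(4×(2.780×10^7)² + 3×(2.760×10^7)²) = 7.333×10^7 N·mm.
d³ = 16×7.333×10^7/(π×96.19) = 3.883×10^6 mm³.
d = 157.2 mm.

d = 157 mm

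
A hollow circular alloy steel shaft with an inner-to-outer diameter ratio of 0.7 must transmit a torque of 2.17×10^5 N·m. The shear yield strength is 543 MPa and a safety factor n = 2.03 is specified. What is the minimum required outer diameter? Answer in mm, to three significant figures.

d_o = 176 mm

τ_allow = 543/2.03 = 267.5 MPa.
For a hollow shaft τ = 16T/[πd_o³(1−k⁴)] with k = 0.7, so 1−k⁴ = 0.7599.
d_o³ = 16T/[π τ_allow (1−k⁴)] = 16×2.1700×10^8/(π×267.5×0.7599) = 5.437×10^6 mm³.
d_o = 175.8 mm.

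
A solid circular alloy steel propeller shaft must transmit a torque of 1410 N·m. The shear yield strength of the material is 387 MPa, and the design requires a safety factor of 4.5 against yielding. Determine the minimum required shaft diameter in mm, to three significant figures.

d = 43.7 mm

Allowable shear stress τ_allow = 387/4.5 = 86.00 MPa.
For a solid shaft τ = 16T/(πd³), so d³ = 16T/(π τ_allow) = 16×1410000/(π×86.00) = 83500 mm³.
d = (83500)^(1/3) = 43.71 mm.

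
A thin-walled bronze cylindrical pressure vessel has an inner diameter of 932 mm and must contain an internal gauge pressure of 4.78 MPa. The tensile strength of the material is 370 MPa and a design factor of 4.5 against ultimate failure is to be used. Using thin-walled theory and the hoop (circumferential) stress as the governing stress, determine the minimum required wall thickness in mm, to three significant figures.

σ_allow = 370/4.5 = 82.22 MPa.
Hoop stress σ_h = pD/(2t), so t = pD/(2σ_allow) = 4.78×932/(2×82.22) = 27.09 mm.

t = 27.1 mm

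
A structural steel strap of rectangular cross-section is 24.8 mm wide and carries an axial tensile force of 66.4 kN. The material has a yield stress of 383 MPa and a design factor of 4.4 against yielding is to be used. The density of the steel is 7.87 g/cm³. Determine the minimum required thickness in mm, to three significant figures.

σ_allow = 383/4.4 = 87.05 MPa.
Required area A = F/σ_allow = 66400/87.05 = 762.8 mm².
t = A/w = 762.8/24.8 = 30.76 mm.

t = 30.8 mm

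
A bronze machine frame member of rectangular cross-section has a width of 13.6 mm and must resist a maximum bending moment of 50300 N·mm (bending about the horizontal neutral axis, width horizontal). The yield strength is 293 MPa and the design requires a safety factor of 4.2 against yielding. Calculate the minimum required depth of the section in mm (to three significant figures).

σ_allow = 293/4.2 = 69.76 MPa.
For a rectangular section σ = 6M/(bh²), so h² = 6M/(b σ_allow) = 6×50300/(13.6×69.76) = 318.1 mm².
h = 17.84 mm.

h = 17.8 mm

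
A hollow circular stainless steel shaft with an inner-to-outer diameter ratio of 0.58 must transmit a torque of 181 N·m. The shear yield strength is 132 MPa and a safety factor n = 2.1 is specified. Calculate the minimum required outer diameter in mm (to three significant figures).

τ_allow = 132/2.1 = 62.86 MPa.
For a hollow shaft τ = 16T/[πd_o³(1−k⁴)] with k = 0.58, so 1−k⁴ = 0.8868.
d_o³ = 16T/[π τ_allow (1−k⁴)] = 16×181000/(π×62.86×0.8868) = 16540 mm³.
d_o = 25.48 mm.

d_o = 25.5 mm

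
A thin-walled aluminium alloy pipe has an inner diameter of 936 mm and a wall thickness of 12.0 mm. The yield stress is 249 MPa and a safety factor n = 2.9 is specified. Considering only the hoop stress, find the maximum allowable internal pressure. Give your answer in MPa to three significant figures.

p_allow = 2.20 MPa

σ_allow = 249/2.9 = 85.86 MPa.
σ_h = pD/(2t) → p_allow = 2σ_allow t/D = 2×85.86×12.0/936 = 2.202 MPa.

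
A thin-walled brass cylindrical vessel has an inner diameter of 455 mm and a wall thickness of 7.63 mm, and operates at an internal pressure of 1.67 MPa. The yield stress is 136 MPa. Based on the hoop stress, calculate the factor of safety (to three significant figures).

σ_h = pD/(2t) = 1.67×455/(2×7.63) = 49.79 MPa.
n = 136/49.79 = 2.731.

n = 2.73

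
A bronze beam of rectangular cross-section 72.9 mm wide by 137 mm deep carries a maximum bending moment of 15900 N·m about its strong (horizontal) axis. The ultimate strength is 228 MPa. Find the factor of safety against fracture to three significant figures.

n = 3.27

Section modulus S = bh²/6 = 72.9×137²/6 = 228000 mm³.
σ = M/S = 1.5900×10^7/228000 = 69.72 MPa.
n = 228/69.72 = 3.270.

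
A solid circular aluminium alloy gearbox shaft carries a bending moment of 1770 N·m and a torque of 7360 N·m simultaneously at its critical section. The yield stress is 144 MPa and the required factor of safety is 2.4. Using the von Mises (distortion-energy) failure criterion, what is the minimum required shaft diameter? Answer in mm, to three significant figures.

d = 104 mm

σ_allow = σ_y/n = 144/2.4 = 60.00 MPa.
For a solid shaft σ_b = 32M/(πd³) and τ = 16T/(πd³), so the von Mises stress is σ' = (16/πd³)·√(4M²+3T²).
√(4M²+3T²) = √(4×(1.770×10^6)² + 3×(7.360×10^6)²) = 1.323×10^7 N·mm.
d³ = 16×1.323×10^7/(π×60.00) = 1.123×10^6 mm³.
d = 103.9 mm.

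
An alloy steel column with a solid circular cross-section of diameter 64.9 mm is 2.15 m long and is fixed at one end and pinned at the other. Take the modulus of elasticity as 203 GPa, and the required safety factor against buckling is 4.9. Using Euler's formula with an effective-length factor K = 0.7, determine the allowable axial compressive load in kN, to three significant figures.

P_allow = 157 kN

I = πd⁴/64 = π×64.9⁴/64 = 870900 mm⁴.
Effective length L_e = KL = 0.7×2.15 m = 1505 mm.
Euler critical load P_cr = π²EI/L_e² = π²×203000×870900/1505² = 770300 N.
P_allow = P_cr/n = 770300/4.9 = 157200 N.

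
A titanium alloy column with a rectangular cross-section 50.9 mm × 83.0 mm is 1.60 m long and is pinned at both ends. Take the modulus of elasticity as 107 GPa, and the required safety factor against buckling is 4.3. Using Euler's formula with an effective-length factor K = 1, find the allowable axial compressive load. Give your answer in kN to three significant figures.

Buckling occurs about the weak axis: I_min = h·b³/12 = 83.0×50.9³/12 = 912100 mm⁴ (b = 50.9 mm is the smaller dimension).
Effective length L_e = KL = 1×1.60 m = 1600 mm.
Euler critical load P_cr = π²EI/L_e² = π²×107000×912100/1600² = 376300 N.
P_allow = P_cr/n = 376300/4.3 = 87500 N.

P_allow = 87.5 kN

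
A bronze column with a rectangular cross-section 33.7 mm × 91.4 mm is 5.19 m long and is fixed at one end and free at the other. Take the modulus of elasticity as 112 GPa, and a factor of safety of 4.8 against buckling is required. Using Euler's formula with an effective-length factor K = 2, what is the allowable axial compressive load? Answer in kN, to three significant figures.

Buckling occurs about the weak axis: I_min = h·b³/12 = 91.4×33.7³/12 = 291500 mm⁴ (b = 33.7 mm is the smaller dimension).
Effective length L_e = KL = 2×5.19 m = 10380 mm.
Euler critical load P_cr = π²EI/L_e² = π²×112000×291500/10380² = 2991 N.
P_allow = P_cr/n = 2991/4.8 = 623.1 N.

P_allow = 0.623 kN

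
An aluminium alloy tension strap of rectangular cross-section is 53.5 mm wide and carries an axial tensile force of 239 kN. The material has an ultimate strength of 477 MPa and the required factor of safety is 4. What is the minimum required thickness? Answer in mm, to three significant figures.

t = 37.5 mm

σ_allow = 477/4 = 119.2 MPa.
Required area A = F/σ_allow = 239000/119.2 = 2004 mm².
t = A/w = 2004/53.5 = 37.46 mm.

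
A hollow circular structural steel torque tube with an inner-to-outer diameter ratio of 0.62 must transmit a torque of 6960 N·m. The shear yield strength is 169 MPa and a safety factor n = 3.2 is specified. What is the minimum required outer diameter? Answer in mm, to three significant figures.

τ_allow = 169/3.2 = 52.81 MPa.
For a hollow shaft τ = 16T/[πd_o³(1−k⁴)] with k = 0.62, so 1−k⁴ = 0.8522.
d_o³ = 16T/[π τ_allow (1−k⁴)] = 16×6960000/(π×52.81×0.8522) = 787600 mm³.
d_o = 92.35 mm.

d_o = 92.3 mm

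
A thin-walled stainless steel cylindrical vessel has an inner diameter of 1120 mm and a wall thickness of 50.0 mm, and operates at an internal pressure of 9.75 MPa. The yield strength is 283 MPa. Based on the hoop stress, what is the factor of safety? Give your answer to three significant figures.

σ_h = pD/(2t) = 9.75×1120/(2×50.0) = 109.2 MPa.
n = 283/109.2 = 2.592.

n = 2.59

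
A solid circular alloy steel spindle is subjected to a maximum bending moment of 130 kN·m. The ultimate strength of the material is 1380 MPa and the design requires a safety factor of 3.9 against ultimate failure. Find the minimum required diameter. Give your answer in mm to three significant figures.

d = 155 mm

σ_allow = 1380/3.9 = 353.8 MPa.
For a solid circular section σ = 32M/(πd³), so d³ = 32M/(π σ_allow) = 32×1.3000×10^8/(π×353.8) = 3.742×10^6 mm³.
d = 155.3 mm.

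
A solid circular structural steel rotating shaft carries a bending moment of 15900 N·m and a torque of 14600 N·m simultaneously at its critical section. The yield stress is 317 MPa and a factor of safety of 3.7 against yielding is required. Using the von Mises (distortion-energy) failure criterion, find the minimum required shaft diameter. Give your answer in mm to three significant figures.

σ_allow = σ_y/n = 317/3.7 = 85.68 MPa.
For a solid shaft σ_b = 32M/(πd³) and τ = 16T/(πd³), so the von Mises stress is σ' = (16/πd³)·√(4M²+3T²).
√(4M²+3T²) = √(4×(1.590×10^7)² + 3×(1.460×10^7)²) = 4.063×10^7 N·mm.
d³ = 16×4.063×10^7/(π×85.68) = 2.415×10^6 mm³.
d = 134.2 mm.

d = 134 mm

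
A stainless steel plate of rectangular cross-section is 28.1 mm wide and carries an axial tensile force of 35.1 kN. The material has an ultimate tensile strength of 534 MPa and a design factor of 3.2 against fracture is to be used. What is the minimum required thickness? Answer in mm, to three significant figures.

t = 7.49 mm

σ_allow = 534/3.2 = 166.9 MPa.
Required area A = F/σ_allow = 35100/166.9 = 210.3 mm².
t = A/w = 210.3/28.1 = 7.485 mm.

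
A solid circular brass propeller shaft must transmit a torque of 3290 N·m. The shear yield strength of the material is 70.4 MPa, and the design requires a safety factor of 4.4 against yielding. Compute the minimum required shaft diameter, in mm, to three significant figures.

Allowable shear stress τ_allow = 70.4/4.4 = 16.00 MPa.
For a solid shaft τ = 16T/(πd³), so d³ = 16T/(π τ_allow) = 16×3290000/(π×16.00) = 1.047×10^6 mm³.
d = (1.047×10^6)^(1/3) = 101.6 mm.

d = 102 mm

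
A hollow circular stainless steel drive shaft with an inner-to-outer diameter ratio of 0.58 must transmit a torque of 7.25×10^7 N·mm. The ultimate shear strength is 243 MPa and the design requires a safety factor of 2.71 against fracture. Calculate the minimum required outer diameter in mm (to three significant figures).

d_o = 167 mm

τ_allow = 243/2.71 = 89.67 MPa.
For a hollow shaft τ = 16T/[πd_o³(1−k⁴)] with k = 0.58, so 1−k⁴ = 0.8868.
d_o³ = 16T/[π τ_allow (1−k⁴)] = 16×7.2500×10^7/(π×89.67×0.8868) = 4.643×10^6 mm³.
d_o = 166.8 mm.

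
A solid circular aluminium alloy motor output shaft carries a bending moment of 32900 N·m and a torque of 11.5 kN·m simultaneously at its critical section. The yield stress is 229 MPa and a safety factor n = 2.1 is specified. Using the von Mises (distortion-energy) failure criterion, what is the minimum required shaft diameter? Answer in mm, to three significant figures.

d = 148 mm

σ_allow = σ_y/n = 229/2.1 = 109.0 MPa.
For a solid shaft σ_b = 32M/(πd³) and τ = 16T/(πd³), so the von Mises stress is σ' = (16/πd³)·√(4M²+3T²).
√(4M²+3T²) = √(4×(3.290×10^7)² + 3×(1.150×10^7)²) = 6.875×10^7 N·mm.
d³ = 16×6.875×10^7/(π×109.0) = 3.211×10^6 mm³.
d = 147.5 mm.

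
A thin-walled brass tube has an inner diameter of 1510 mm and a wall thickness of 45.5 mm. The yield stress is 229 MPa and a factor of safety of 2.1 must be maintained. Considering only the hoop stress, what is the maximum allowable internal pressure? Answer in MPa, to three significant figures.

p_allow = 6.57 MPa

σ_allow = 229/2.1 = 109.0 MPa.
σ_h = pD/(2t) → p_allow = 2σ_allow t/D = 2×109.0×45.5/1510 = 6.572 MPa.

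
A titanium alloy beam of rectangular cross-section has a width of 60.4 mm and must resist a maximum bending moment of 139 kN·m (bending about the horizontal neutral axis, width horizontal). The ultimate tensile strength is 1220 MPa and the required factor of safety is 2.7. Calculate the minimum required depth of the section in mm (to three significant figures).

h = 175 mm

σ_allow = 1220/2.7 = 451.9 MPa.
For a rectangular section σ = 6M/(bh²), so h² = 6M/(b σ_allow) = 6×1.3900×10^8/(60.4×451.9) = 30560 mm².
h = 174.8 mm.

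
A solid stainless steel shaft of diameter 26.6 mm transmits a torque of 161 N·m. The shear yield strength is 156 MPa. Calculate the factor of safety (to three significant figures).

n = 3.58

τ = 16T/(πd³) = 16×161000/(π×26.6³) = 43.57 MPa.
n = τ_limit/τ = 156/43.57 = 3.581.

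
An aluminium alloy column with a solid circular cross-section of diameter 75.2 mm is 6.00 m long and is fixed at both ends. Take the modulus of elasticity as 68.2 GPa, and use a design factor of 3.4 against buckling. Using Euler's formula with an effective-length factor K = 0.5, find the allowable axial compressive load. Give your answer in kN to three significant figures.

P_allow = 34.5 kN

I = πd⁴/64 = π×75.2⁴/64 = 1.570×10^6 mm⁴.
Effective length L_e = KL = 0.5×6.00 m = 3000 mm.
Euler critical load P_cr = π²EI/L_e² = π²×68200×1.570×10^6/3000² = 117400 N.
P_allow = P_cr/n = 117400/3.4 = 34530 N.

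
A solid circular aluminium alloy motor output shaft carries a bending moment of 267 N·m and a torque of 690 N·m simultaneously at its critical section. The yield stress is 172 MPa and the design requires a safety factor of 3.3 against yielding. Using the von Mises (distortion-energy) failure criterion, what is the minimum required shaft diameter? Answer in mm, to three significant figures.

σ_allow = σ_y/n = 172/3.3 = 52.12 MPa.
For a solid shaft σ_b = 32M/(πd³) and τ = 16T/(πd³), so the von Mises stress is σ' = (16/πd³)·√(4M²+3T²).
√(4M²+3T²) = √(4×(267000)² + 3×(690000)²) = 1.309×10^6 N·mm.
d³ = 16×1.309×10^6/(π×52.12) = 127900 mm³.
d = 50.38 mm.

d = 50.4 mm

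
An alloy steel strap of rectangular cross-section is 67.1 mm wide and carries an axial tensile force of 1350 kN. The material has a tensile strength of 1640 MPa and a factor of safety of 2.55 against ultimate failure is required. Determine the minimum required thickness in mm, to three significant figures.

σ_allow = 1640/2.55 = 643.1 MPa.
Required area A = F/σ_allow = 1350000/643.1 = 2099 mm².
t = A/w = 2099/67.1 = 31.28 mm.

t = 31.3 mm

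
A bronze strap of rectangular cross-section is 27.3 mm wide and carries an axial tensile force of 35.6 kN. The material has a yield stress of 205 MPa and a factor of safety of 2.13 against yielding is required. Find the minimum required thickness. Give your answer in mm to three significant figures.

t = 13.5 mm

σ_allow = 205/2.13 = 96.24 MPa.
Required area A = F/σ_allow = 35600/96.24 = 369.9 mm².
t = A/w = 369.9/27.3 = 13.55 mm.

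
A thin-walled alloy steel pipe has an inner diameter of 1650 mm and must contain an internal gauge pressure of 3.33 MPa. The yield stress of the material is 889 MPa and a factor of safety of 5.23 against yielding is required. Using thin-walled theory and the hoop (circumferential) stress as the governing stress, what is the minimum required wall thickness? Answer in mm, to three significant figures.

σ_allow = 889/5.23 = 170.0 MPa.
Hoop stress σ_h = pD/(2t), so t = pD/(2σ_allow) = 3.33×1650/(2×170.0) = 16.16 mm.

t = 16.2 mm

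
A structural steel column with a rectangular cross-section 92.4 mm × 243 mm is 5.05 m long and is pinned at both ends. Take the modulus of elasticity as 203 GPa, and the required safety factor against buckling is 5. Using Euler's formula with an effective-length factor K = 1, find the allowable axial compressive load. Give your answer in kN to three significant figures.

P_allow = 251 kN

Buckling occurs about the weak axis: I_min = h·b³/12 = 243×92.4³/12 = 1.598×10^7 mm⁴ (b = 92.4 mm is the smaller dimension).
Effective length L_e = KL = 1×5.05 m = 5050 mm.
Euler critical load P_cr = π²EI/L_e² = π²×203000×1.598×10^7/5050² = 1.255×10^6 N.
P_allow = P_cr/n = 1.255×10^6/5 = 251000 N.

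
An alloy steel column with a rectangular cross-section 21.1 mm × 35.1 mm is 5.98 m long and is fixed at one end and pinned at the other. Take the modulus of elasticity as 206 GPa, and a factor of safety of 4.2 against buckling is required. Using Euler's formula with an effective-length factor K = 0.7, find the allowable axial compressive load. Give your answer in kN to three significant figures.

P_allow = 0.759 kN

Buckling occurs about the weak axis: I_min = h·b³/12 = 35.1×21.1³/12 = 27480 mm⁴ (b = 21.1 mm is the smaller dimension).
Effective length L_e = KL = 0.7×5.98 m = 4186 mm.
Euler critical load P_cr = π²EI/L_e² = π²×206000×27480/4186² = 3188 N.
P_allow = P_cr/n = 3188/4.2 = 759.1 N.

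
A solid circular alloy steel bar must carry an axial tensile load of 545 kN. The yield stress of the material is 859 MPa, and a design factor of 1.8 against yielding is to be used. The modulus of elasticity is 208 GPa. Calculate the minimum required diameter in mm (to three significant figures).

d = 38.1 mm

Allowable stress σ_allow = 859/1.8 = 477.2 MPa.
Required area A = F/σ_allow = 545000/477.2 = 1142 mm².
A = πd²/4 → d = √(4A/π) = 38.13 mm.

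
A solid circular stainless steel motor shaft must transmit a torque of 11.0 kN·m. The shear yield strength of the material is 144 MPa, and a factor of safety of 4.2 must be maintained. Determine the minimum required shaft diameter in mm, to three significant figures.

Allowable shear stress τ_allow = 144/4.2 = 34.29 MPa.
For a solid shaft τ = 16T/(πd³), so d³ = 16T/(π τ_allow) = 16×1.1000×10^7/(π×34.29) = 1.634×10^6 mm³.
d = (1.634×10^6)^(1/3) = 117.8 mm.

d = 118 mm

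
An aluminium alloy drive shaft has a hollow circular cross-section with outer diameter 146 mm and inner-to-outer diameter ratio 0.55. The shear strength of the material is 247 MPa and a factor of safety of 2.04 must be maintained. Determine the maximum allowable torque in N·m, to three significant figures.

τ_allow = 247/2.04 = 121.1 MPa.
For a hollow shaft T_allow = τ_allow·πd_o³(1−k⁴)/16 with 1−k⁴ = 0.9085, so πd_o³(1−k⁴)/16 = 555200 mm³.
T_allow = 121.1×555200 = 6.722×10^7 N·mm = 67220 N·m.

T_allow = 67200 N·m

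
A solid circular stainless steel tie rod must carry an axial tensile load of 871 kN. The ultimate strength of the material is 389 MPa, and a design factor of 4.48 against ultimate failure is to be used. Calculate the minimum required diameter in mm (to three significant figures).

d = 113 mm

Allowable stress σ_allow = 389/4.48 = 86.83 MPa.
Required area A = F/σ_allow = 871000/86.83 = 10030 mm².
A = πd²/4 → d = √(4A/π) = 113.0 mm.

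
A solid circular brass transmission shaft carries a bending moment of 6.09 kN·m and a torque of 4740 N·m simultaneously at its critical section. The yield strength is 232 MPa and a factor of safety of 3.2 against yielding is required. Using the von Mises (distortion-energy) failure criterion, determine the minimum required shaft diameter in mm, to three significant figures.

σ_allow = σ_y/n = 232/3.2 = 72.50 MPa.
For a solid shaft σ_b = 32M/(πd³) and τ = 16T/(πd³), so the von Mises stress is σ' = (16/πd³)·√(4M²+3T²).
√(4M²+3T²) = √(4×(6.090×10^6)² + 3×(4.740×10^6)²) = 1.469×10^7 N·mm.
d³ = 16×1.469×10^7/(π×72.50) = 1.032×10^6 mm³.
d = 101.1 mm.

d = 101 mm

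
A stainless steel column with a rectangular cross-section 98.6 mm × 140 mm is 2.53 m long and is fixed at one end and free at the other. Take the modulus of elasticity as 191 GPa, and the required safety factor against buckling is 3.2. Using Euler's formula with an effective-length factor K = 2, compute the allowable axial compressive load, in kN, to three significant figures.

P_allow = 257 kN

Buckling occurs about the weak axis: I_min = h·b³/12 = 140×98.6³/12 = 1.118×10^7 mm⁴ (b = 98.6 mm is the smaller dimension).
Effective length L_e = KL = 2×2.53 m = 5060 mm.
Euler critical load P_cr = π²EI/L_e² = π²×191000×1.118×10^7/5060² = 823400 N.
P_allow = P_cr/n = 823400/3.2 = 257300 N.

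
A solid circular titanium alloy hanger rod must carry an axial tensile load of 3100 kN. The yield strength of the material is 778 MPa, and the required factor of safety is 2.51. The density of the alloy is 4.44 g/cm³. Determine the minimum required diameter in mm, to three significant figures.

d = 113 mm

Allowable stress σ_allow = 778/2.51 = 310.0 MPa.
Required area A = F/σ_allow = 3100000/310.0 = 10000 mm².
A = πd²/4 → d = √(4A/π) = 112.8 mm.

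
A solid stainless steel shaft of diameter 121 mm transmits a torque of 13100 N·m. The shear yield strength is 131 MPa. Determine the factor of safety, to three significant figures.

n = 3.48

τ = 16T/(πd³) = 16×1.3100×10^7/(π×121³) = 37.66 MPa.
n = τ_limit/τ = 131/37.66 = 3.478.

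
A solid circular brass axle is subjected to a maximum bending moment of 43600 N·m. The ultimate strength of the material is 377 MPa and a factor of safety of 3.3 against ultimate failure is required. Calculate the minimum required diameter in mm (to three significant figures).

σ_allow = 377/3.3 = 114.2 MPa.
For a solid circular section σ = 32M/(πd³), so d³ = 32M/(π σ_allow) = 32×4.3600×10^7/(π×114.2) = 3.887×10^6 mm³.
d = 157.2 mm.

d = 157 mm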